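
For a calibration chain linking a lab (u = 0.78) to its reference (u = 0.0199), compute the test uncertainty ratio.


TUR = u_lab / u_ref
= 0.78 / 0.0199
= 39.1960

39.1960


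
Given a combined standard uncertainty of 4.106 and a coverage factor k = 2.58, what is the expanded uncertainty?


U = k * uc
U = 2.58 * 4.106
U = 10.5935

10.5935


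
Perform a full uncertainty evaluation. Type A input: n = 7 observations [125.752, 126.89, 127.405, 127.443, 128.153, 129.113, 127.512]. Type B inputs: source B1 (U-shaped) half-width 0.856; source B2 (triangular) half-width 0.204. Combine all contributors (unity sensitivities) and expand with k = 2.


mean = (125.752 + 126.89 + 127.405 + 127.443 + 128.153 + 129.113 + 127.512) / 7 = 127.4668571
s = sqrt(sum((x - mean)^2)/(n-1)) = 1.0376665
u_A = s / sqrt(n) = 1.0376665 / sqrt(7) = 0.39220107
u_B1 = 0.856 / sqrt(2) = 0.6052834
u_B2 = 0.204 / sqrt(6) = 0.083282651
uc = sqrt(0.39220107^2 + 0.6052834^2 + 0.083282651^2) = 0.72603421
U = k * uc = 2 * 0.72603421
U = 1.4521

1.4521


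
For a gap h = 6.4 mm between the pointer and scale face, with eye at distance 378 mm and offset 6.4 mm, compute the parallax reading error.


error = h * offset / d
= 6.4 * 6.4 / 378
= 0.1084

0.1084


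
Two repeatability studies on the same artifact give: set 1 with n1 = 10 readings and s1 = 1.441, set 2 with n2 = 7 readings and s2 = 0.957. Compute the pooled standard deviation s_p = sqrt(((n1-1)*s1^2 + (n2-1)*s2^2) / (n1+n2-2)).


s_p = sqrt(((n1-1)*s1^2 + (n2-1)*s2^2) / (n1+n2-2))
numerator = (10-1)*1.441^2 + (7-1)*0.957^2 = 18.688329 + 5.495094 = 24.183423
denominator = 10 + 7 - 2 = 15
s_p^2 = 24.183423 / 15 = 1.6122282
s_p = sqrt(1.6122282) = 1.2697

1.2697


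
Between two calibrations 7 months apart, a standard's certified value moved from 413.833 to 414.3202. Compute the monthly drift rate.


rate = (v2 - v1) / months
= (414.3202 - 413.833) / 7
= 0.4872 / 7
= 0.0696

0.0696


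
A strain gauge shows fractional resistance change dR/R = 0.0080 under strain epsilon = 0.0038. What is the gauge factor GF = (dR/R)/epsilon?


GF = (dR/R) / epsilon
= 0.0080 / 0.0038
= 2.1053

2.1053


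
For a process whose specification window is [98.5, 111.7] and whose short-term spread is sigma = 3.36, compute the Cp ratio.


Cp = (USL - LSL) / (6 * sigma)
= (111.7 - 98.5) / (6 * 3.36)
= 13.2000 / 20.1600
= 0.6548

0.6548


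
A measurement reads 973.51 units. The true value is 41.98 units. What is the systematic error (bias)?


Systematic error = measured - true
= 973.51 - 41.98
= 931.5300

931.5300


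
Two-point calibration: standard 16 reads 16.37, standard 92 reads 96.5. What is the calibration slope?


slope = (y2 - y1) / (x2 - x1)
= (96.5 - 16.37) / (92 - 16)
= 80.1300 / 76
= 1.0543

1.0543


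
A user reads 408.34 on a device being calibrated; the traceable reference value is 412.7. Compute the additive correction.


Correction = standard - reading
= 412.7 - 408.34
= 4.3600

4.3600


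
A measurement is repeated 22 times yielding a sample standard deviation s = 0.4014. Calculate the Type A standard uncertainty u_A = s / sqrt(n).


u_A = s / sqrt(n)
u_A = 0.4014 / sqrt(22)
u_A = 0.4014 / 4.6904158
u_A = 0.0856

0.0856


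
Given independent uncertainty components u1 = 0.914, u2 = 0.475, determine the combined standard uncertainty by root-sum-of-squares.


uc = sqrt(0.914^2 + 0.475^2)
uc = sqrt(1.061021)
uc = 1.0301

1.0301


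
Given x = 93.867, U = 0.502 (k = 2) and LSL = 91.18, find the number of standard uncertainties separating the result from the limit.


u = U / k = 0.502 / 2 = 0.251
margin = |LSL - x| = |91.18 - 93.867| = 2.687
z = margin / u = 2.687 / 0.251
z = 10.7052

10.7052


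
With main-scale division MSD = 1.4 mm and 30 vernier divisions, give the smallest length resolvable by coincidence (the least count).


LC = MSD / n_div
= 1.4 / 30
= 0.0467

0.0467


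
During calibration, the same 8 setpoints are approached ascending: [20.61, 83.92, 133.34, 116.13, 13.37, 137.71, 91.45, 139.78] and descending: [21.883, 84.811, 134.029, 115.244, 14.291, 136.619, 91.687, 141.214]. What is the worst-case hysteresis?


|20.61 - 21.883| = 1.2730
|83.92 - 84.811| = 0.8910
|133.34 - 134.029| = 0.6890
|116.13 - 115.244| = 0.8860
|13.37 - 14.291| = 0.9210
|137.71 - 136.619| = 1.0910
|91.45 - 91.687| = 0.2370
|139.78 - 141.214| = 1.4340
hysteresis = max(diffs) = 1.4340

1.4340


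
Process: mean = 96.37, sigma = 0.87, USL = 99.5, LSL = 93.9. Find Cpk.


Cpu = (USL - mean) / (3*sigma) = (99.5 - 96.37) / (3*0.87) = 1.1992
Cpl = (mean - LSL) / (3*sigma) = (96.37 - 93.9) / (3*0.87) = 0.9464
Cpk = min(Cpu, Cpl) = 0.9464

0.9464


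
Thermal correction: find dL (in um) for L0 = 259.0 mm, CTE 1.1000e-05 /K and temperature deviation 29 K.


dL = L * alpha * dT
= 259.0 * 1.1000e-05 * 29
= 0.0826210 mm
dL_um = 0.0826210 * 1000 = 82.6210 um

82.6210


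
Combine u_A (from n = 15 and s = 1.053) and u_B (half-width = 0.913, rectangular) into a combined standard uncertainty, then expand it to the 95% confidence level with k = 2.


u_A = s / sqrt(n) = 1.053 / sqrt(15) = 0.27188343
u_B = half_width / sqrt(3) = 0.913 / sqrt(3) = 0.5271208
uc = sqrt(u_A^2 + u_B^2) = sqrt(0.27188343^2 + 0.5271208^2) = 0.59310786
U = k * uc = 2 * 0.59310786
U = 1.1862

1.1862


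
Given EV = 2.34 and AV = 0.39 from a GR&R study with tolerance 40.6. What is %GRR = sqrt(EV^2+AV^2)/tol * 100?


GRR = sqrt(EV^2 + AV^2) = sqrt(2.34^2 + 0.39^2) = 2.3722774
%GRR = GRR / tol * 100 = 2.3722774 / 40.6 * 100
%GRR = 5.8430

5.8430


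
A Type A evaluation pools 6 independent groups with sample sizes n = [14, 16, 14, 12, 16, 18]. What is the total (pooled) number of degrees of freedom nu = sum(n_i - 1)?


nu = sum_i (n_i - 1)
nu = ((14 - 1) + (16 - 1) + (14 - 1) + (12 - 1) + (16 - 1) + (18 - 1))
nu = 13 + 15 + 13 + 11 + 15 + 17
nu = 84

84


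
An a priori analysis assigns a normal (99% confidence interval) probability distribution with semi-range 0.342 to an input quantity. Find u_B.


u_B = half_width / 2.576
u_B = 0.342 / 2.576
u_B = 0.1328

0.1328


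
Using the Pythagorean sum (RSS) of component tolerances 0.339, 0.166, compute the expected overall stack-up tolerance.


RSS = sqrt(0.339^2 + 0.166^2)
= sqrt(0.142477)
= 0.3775

0.3775


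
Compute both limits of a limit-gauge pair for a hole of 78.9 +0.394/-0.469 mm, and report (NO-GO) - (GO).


GO = nominal - lower_tol (smallest hole = maximum material condition)
GO = 78.9 - 0.469 = 78.431
NO-GO = nominal + upper_tol (largest hole = least material condition)
NO-GO = 78.9 + 0.394 = 79.294
spread = NO-GO - GO = 79.294 - 78.431 = 0.8630

0.8630


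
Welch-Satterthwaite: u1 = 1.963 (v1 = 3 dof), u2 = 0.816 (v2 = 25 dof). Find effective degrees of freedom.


uc = sqrt(u1^2 + u2^2) = sqrt(1.963^2 + 0.816^2) = 2.1258469
v_eff = uc^4 / (u1^4/v1 + u2^4/v2)
= 2.1258469^4 / (1.963^4/3 + 0.816^4/25)
= 20.423395 / 4.9672188
v_eff = 4.1116

4.1116


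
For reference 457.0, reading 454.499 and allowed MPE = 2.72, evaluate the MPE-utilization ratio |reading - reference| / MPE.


e = indication - reference = 454.499 - 457.0 = -2.5010
|e| = 2.5010
ratio = |e| / MPE = 2.5010 / 2.72
ratio = 0.9195

0.9195


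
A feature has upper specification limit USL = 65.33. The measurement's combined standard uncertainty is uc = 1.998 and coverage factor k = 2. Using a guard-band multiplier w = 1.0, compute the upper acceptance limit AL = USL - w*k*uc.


U = k * uc = 2 * 1.998 = 3.996
guard band g = w * U = 1.0 * 3.996 = 3.996
AL = USL - g = 65.33 - 3.996
AL = 61.3340

61.3340


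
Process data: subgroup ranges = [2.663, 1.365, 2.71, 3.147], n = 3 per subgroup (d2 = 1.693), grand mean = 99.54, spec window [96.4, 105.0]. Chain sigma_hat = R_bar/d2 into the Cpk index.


R_bar = (2.663 + 1.365 + 2.71 + 3.147) / 4 = 2.47125
sigma = R_bar / d2 = 2.47125 / 1.693 = 1.4596869
Cp = (USL - LSL)/(6*sigma) = (105.0 - 96.4)/(6*1.4596869) = 0.9819
Cpu = (105.0 - 99.54)/(3*1.4596869) = 1.2468
Cpl = (99.54 - 96.4)/(3*1.4596869) = 0.7170
Cpk = min(Cpu, Cpl) = 0.7170

0.7170


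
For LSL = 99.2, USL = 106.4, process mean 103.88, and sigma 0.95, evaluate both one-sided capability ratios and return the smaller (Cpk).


Cpu = (USL - mean) / (3*sigma) = (106.4 - 103.88) / (3*0.95) = 0.8842
Cpl = (mean - LSL) / (3*sigma) = (103.88 - 99.2) / (3*0.95) = 1.6421
Cpk = min(Cpu, Cpl) = 0.8842

0.8842


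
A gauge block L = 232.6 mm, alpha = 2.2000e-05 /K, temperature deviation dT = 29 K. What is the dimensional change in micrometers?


dL = L * alpha * dT
= 232.6 * 2.2000e-05 * 29
= 0.1483988 mm
dL_um = 0.1483988 * 1000 = 148.3988 um

148.3988


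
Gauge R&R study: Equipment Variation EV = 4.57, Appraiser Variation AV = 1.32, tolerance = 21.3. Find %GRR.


GRR = sqrt(EV^2 + AV^2) = sqrt(4.57^2 + 1.32^2) = 4.7568162
%GRR = GRR / tol * 100 = 4.7568162 / 21.3 * 100
%GRR = 22.3325

22.3325


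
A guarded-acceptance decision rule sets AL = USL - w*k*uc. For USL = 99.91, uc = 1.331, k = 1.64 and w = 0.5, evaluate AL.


U = k * uc = 1.64 * 1.331 = 2.18284
guard band g = w * U = 0.5 * 2.18284 = 1.09142
AL = USL - g = 99.91 - 1.09142
AL = 98.8186

98.8186


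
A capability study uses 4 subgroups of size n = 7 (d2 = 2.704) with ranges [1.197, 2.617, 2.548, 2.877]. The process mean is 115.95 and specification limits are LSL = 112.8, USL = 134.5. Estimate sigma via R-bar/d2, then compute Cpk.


R_bar = (1.197 + 2.617 + 2.548 + 2.877) / 4 = 2.30975
sigma = R_bar / d2 = 2.30975 / 2.704 = 0.85419749
Cp = (USL - LSL)/(6*sigma) = (134.5 - 112.8)/(6*0.85419749) = 4.2340
Cpu = (134.5 - 115.95)/(3*0.85419749) = 7.2388
Cpl = (115.95 - 112.8)/(3*0.85419749) = 1.2292
Cpk = min(Cpu, Cpl) = 1.2292

1.2292


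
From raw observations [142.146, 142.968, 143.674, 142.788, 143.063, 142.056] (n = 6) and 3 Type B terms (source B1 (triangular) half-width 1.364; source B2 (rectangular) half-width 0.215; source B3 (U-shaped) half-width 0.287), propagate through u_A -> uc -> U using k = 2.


mean = (142.146 + 142.968 + 143.674 + 142.788 + 143.063 + 142.056) / 6 = 142.7825
s = sqrt(sum((x - mean)^2)/(n-1)) = 0.60676643
u_A = s / sqrt(n) = 0.60676643 / sqrt(6) = 0.24771136
u_B1 = 1.364 / sqrt(6) = 0.55685067
u_B2 = 0.215 / sqrt(3) = 0.12413031
u_B3 = 0.287 / sqrt(2) = 0.20293965
uc = sqrt(0.24771136^2 + 0.55685067^2 + 0.12413031^2 + 0.20293965^2) = 0.65424493
U = k * uc = 2 * 0.65424493
U = 1.3085

1.3085


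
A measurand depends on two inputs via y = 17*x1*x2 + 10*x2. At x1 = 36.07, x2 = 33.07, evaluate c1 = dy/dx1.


y = 17*x1*x2 + 10*x2
dy/dx1 = 17*x2
Evaluate at x2 = 33.07: c1 = 17 * 33.07
c1 = 562.1900

562.1900


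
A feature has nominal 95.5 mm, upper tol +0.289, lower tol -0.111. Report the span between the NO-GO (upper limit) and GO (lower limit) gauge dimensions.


GO = nominal - lower_tol (smallest hole = maximum material condition)
GO = 95.5 - 0.111 = 95.389
NO-GO = nominal + upper_tol (largest hole = least material condition)
NO-GO = 95.5 + 0.289 = 95.789
spread = NO-GO - GO = 95.789 - 95.389 = 0.4000

0.4000


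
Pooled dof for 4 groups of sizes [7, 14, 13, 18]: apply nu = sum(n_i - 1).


nu = sum_i (n_i - 1)
nu = ((7 - 1) + (14 - 1) + (13 - 1) + (18 - 1))
nu = 6 + 13 + 12 + 17
nu = 48

48


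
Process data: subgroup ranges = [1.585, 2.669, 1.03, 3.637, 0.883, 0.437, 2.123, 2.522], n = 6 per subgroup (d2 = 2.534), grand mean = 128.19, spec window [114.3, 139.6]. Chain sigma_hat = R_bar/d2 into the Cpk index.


R_bar = (1.585 + 2.669 + 1.03 + 3.637 + 0.883 + 0.437 + 2.123 + 2.522) / 8 = 1.86075
sigma = R_bar / d2 = 1.86075 / 2.534 = 0.73431334
Cp = (USL - LSL)/(6*sigma) = (139.6 - 114.3)/(6*0.73431334) = 5.7423
Cpu = (139.6 - 128.19)/(3*0.73431334) = 5.1794
Cpl = (128.19 - 114.3)/(3*0.73431334) = 6.3052
Cpk = min(Cpu, Cpl) = 5.1794

5.1794


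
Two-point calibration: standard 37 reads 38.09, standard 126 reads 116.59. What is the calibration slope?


slope = (y2 - y1) / (x2 - x1)
= (116.59 - 38.09) / (126 - 37)
= 78.5000 / 89
= 0.8820

0.8820


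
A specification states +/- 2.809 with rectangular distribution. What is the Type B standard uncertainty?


u_B = half_width / sqrt(3)
u_B = 2.809 / 1.7320508
u_B = 1.6218

1.6218


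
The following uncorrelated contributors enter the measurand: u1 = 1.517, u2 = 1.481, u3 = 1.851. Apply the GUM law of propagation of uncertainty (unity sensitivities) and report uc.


uc = sqrt(1.517^2 + 1.481^2 + 1.851^2)
uc = sqrt(7.920851)
uc = 2.8144

2.8144


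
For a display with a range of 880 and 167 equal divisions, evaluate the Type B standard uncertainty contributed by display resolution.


resolution = range / divisions
resolution = 880 / 167 = 5.2694611
u_res = resolution / (2*sqrt(3))
u_res = 5.2694611 / 3.4641016
u_res = 1.5212

1.5212


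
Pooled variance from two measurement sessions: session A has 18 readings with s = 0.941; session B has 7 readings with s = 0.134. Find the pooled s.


s_p = sqrt(((n1-1)*s1^2 + (n2-1)*s2^2) / (n1+n2-2))
numerator = (18-1)*0.941^2 + (7-1)*0.134^2 = 15.053177 + 0.107736 = 15.160913
denominator = 18 + 7 - 2 = 23
s_p^2 = 15.160913 / 23 = 0.65917013
s_p = sqrt(0.65917013) = 0.8119

0.8119


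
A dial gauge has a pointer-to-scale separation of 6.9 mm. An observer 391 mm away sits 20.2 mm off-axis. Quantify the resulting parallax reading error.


error = h * offset / d
= 6.9 * 20.2 / 391
= 0.3565

0.3565


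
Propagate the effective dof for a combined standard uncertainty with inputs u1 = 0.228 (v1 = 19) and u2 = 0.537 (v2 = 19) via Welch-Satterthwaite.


uc = sqrt(u1^2 + u2^2) = sqrt(0.228^2 + 0.537^2) = 0.58339781
v_eff = uc^4 / (u1^4/v1 + u2^4/v2)
= 0.58339781^4 / (0.228^4/19 + 0.537^4/19)
= 0.11584017 / 0.0045188956
v_eff = 25.6346

25.6346


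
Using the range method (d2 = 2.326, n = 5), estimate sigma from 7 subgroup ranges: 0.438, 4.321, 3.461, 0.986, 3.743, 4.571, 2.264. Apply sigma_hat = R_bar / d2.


R_bar = (0.438 + 4.321 + 3.461 + 0.986 + 3.743 + 4.571 + 2.264) / 7
R_bar = 19.784 / 7 = 2.8262857
sigma_hat = R_bar / d2 = 2.8262857 / 2.326 = 1.2151

1.2151


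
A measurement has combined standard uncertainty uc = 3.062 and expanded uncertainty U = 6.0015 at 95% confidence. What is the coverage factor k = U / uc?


k = U / uc
k = 6.0015 / 3.062
k = 1.96

1.96


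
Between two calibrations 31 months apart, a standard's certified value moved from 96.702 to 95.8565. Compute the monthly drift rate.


rate = (v2 - v1) / months
= (95.8565 - 96.702) / 31
= -0.8455 / 31
= -0.0273

-0.0273


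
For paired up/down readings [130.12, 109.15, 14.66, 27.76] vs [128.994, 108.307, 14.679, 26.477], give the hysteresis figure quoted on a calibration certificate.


|130.12 - 128.994| = 1.1260
|109.15 - 108.307| = 0.8430
|14.66 - 14.679| = 0.0190
|27.76 - 26.477| = 1.2830
hysteresis = max(diffs) = 1.2830

1.2830


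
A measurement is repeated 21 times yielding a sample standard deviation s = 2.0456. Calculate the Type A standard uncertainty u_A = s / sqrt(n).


u_A = s / sqrt(n)
u_A = 2.0456 / sqrt(21)
u_A = 2.0456 / 4.5825757
u_A = 0.4464

0.4464


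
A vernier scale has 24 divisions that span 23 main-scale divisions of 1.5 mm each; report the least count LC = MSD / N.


LC = MSD / n_div
= 1.5 / 24
= 0.0625

0.0625


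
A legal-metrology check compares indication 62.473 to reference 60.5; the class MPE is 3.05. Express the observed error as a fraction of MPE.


e = indication - reference = 62.473 - 60.5 = 1.9730
|e| = 1.9730
ratio = |e| / MPE = 1.9730 / 3.05
ratio = 0.6469

0.6469


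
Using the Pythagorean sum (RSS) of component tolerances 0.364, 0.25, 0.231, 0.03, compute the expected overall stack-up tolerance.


RSS = sqrt(0.364^2 + 0.25^2 + 0.231^2 + 0.03^2)
= sqrt(0.249257)
= 0.4993

0.4993


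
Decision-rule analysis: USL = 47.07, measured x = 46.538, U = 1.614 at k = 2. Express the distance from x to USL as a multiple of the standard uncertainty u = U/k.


u = U / k = 1.614 / 2 = 0.807
margin = |USL - x| = |47.07 - 46.538| = 0.532
z = margin / u = 0.532 / 0.807
z = 0.6592

0.6592


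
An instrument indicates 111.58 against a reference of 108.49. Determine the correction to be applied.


Correction = standard - reading
= 108.49 - 111.58
= -3.0900

-3.0900


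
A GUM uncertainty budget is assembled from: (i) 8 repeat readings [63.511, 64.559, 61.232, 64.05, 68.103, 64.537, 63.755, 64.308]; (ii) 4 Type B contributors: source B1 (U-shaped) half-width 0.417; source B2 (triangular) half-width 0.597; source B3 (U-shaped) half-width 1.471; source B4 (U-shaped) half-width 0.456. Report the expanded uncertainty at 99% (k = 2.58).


mean = (63.511 + 64.559 + 61.232 + 64.05 + 68.103 + 64.537 + 63.755 + 64.308) / 8 = 64.256875
s = sqrt(sum((x - mean)^2)/(n-1)) = 1.8885336
u_A = s / sqrt(n) = 1.8885336 / sqrt(8) = 0.66769746
u_B1 = 0.417 / sqrt(2) = 0.29486353
u_B2 = 0.597 / sqrt(6) = 0.24372423
u_B3 = 1.471 / sqrt(2) = 1.0401541
u_B4 = 0.456 / sqrt(2) = 0.32244069
uc = sqrt(0.66769746^2 + 0.29486353^2 + 0.24372423^2 + 1.0401541^2 + 0.32244069^2) = 1.3334371
U = k * uc = 2.58 * 1.3334371
U = 3.4403

3.4403


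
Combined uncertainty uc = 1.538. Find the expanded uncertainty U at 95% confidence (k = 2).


U = k * uc
U = 2 * 1.538
U = 3.0760

3.0760


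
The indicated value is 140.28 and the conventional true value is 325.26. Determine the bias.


Systematic error = measured - true
= 140.28 - 325.26
= -184.9800

-184.9800


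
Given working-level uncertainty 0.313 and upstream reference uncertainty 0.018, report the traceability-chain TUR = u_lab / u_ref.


TUR = u_lab / u_ref
= 0.313 / 0.018
= 17.3889

17.3889


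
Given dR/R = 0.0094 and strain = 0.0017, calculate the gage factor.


GF = (dR/R) / epsilon
= 0.0094 / 0.0017
= 5.5294

5.5294


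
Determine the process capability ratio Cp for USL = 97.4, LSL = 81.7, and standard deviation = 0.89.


Cp = (USL - LSL) / (6 * sigma)
= (97.4 - 81.7) / (6 * 0.89)
= 15.7000 / 5.3400
= 2.9401

2.9401


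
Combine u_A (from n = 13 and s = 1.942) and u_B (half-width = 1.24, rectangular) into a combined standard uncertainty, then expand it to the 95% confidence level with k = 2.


u_A = s / sqrt(n) = 1.942 / sqrt(13) = 0.53861389
u_B = half_width / sqrt(3) = 1.24 / sqrt(3) = 0.71591433
uc = sqrt(u_A^2 + u_B^2) = sqrt(0.53861389^2 + 0.71591433^2) = 0.8959008
U = k * uc = 2 * 0.8959008
U = 1.7918

1.7918


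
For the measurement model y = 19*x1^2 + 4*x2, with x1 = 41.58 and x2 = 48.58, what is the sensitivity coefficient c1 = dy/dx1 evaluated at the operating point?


y = 19*x1^2 + 4*x2
dy/dx1 = 2*19*x1
Evaluate at x1 = 41.58: c1 = 38 * 41.58
c1 = 1580.0400

1580.0400


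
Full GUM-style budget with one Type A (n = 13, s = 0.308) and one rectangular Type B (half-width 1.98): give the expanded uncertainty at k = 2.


u_A = s / sqrt(n) = 0.308 / sqrt(13) = 0.08542383
u_B = half_width / sqrt(3) = 1.98 / sqrt(3) = 1.1431535
uc = sqrt(u_A^2 + u_B^2) = sqrt(0.08542383^2 + 1.1431535^2) = 1.1463408
U = k * uc = 2 * 1.1463408
U = 2.2927

2.2927


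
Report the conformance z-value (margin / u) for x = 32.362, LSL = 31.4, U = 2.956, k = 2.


u = U / k = 2.956 / 2 = 1.478
margin = |LSL - x| = |31.4 - 32.362| = 0.962
z = margin / u = 0.962 / 1.478
z = 0.6509

0.6509


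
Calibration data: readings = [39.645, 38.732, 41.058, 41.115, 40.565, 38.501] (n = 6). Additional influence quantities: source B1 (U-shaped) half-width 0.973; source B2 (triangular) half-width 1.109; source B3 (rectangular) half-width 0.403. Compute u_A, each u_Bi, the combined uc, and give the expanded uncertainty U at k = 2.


mean = (39.645 + 38.732 + 41.058 + 41.115 + 40.565 + 38.501) / 6 = 39.936
s = sqrt(sum((x - mean)^2)/(n-1)) = 1.1522229
u_A = s / sqrt(n) = 1.1522229 / sqrt(6) = 0.47039303
u_B1 = 0.973 / sqrt(2) = 0.6880149
u_B2 = 1.109 / sqrt(6) = 0.45274735
u_B3 = 0.403 / sqrt(3) = 0.23267216
uc = sqrt(0.47039303^2 + 0.6880149^2 + 0.45274735^2 + 0.23267216^2) = 0.97660156
U = k * uc = 2 * 0.97660156
U = 1.9532

1.9532


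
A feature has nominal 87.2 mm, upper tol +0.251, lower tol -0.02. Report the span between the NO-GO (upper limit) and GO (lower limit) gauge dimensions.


GO = nominal - lower_tol (smallest hole = maximum material condition)
GO = 87.2 - 0.02 = 87.18
NO-GO = nominal + upper_tol (largest hole = least material condition)
NO-GO = 87.2 + 0.251 = 87.451
spread = NO-GO - GO = 87.451 - 87.18 = 0.2710

0.2710


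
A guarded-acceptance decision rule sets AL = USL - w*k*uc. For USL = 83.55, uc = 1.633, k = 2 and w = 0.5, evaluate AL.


U = k * uc = 2 * 1.633 = 3.266
guard band g = w * U = 0.5 * 3.266 = 1.633
AL = USL - g = 83.55 - 1.633
AL = 81.9170

81.9170


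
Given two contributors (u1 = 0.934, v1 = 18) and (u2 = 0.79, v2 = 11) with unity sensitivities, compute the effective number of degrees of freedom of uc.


uc = sqrt(u1^2 + u2^2) = sqrt(0.934^2 + 0.79^2) = 1.2232972
v_eff = uc^4 / (u1^4/v1 + u2^4/v2)
= 1.2232972^4 / (0.934^4/18 + 0.79^4/11)
= 2.2393807 / 0.07768722
v_eff = 28.8256

28.8256


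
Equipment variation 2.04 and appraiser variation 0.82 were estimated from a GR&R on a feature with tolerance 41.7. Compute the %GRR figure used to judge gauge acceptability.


GRR = sqrt(EV^2 + AV^2) = sqrt(2.04^2 + 0.82^2) = 2.1986359
%GRR = GRR / tol * 100 = 2.1986359 / 41.7 * 100
%GRR = 5.2725

5.2725


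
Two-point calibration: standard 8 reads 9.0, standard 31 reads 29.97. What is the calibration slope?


slope = (y2 - y1) / (x2 - x1)
= (29.97 - 9.0) / (31 - 8)
= 20.9700 / 23
= 0.9117

0.9117


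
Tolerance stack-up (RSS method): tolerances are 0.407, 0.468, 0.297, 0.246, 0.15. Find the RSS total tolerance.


RSS = sqrt(0.407^2 + 0.468^2 + 0.297^2 + 0.246^2 + 0.15^2)
= sqrt(0.555898)
= 0.7456

0.7456


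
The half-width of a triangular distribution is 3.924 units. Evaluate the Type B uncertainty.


u_B = half_width / sqrt(6)
u_B = 3.924 / 2.4494897
u_B = 1.6020

1.6020


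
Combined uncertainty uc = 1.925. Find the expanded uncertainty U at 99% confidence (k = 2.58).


U = k * uc
U = 2.58 * 1.925
U = 4.9665

4.9665


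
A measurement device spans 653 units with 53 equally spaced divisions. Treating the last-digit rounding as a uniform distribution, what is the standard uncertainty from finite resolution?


resolution = range / divisions
resolution = 653 / 53 = 12.320755
u_res = resolution / (2*sqrt(3))
u_res = 12.320755 / 3.4641016
u_res = 3.5567

3.5567


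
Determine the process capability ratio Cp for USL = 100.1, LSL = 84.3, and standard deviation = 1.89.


Cp = (USL - LSL) / (6 * sigma)
= (100.1 - 84.3) / (6 * 1.89)
= 15.8000 / 11.3400
= 1.3933

1.3933


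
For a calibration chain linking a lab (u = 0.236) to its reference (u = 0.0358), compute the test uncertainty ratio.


TUR = u_lab / u_ref
= 0.236 / 0.0358
= 6.5922

6.5922


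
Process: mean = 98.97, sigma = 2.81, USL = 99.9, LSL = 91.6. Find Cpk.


Cpu = (USL - mean) / (3*sigma) = (99.9 - 98.97) / (3*2.81) = 0.1103
Cpl = (mean - LSL) / (3*sigma) = (98.97 - 91.6) / (3*2.81) = 0.8743
Cpk = min(Cpu, Cpl) = 0.1103

0.1103


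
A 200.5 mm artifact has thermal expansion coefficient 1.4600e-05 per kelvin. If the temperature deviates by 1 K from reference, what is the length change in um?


dL = L * alpha * dT
= 200.5 * 1.4600e-05 * 1
= 0.0029273 mm
dL_um = 0.0029273 * 1000 = 2.9273 um

2.9273


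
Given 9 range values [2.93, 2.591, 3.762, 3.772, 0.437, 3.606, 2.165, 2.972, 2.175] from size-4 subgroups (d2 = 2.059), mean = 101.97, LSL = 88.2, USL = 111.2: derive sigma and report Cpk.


R_bar = (2.93 + 2.591 + 3.762 + 3.772 + 0.437 + 3.606 + 2.165 + 2.972 + 2.175) / 9 = 2.7122222
sigma = R_bar / d2 = 2.7122222 / 2.059 = 1.3172522
Cp = (USL - LSL)/(6*sigma) = (111.2 - 88.2)/(6*1.3172522) = 2.9101
Cpu = (111.2 - 101.97)/(3*1.3172522) = 2.3357
Cpl = (101.97 - 88.2)/(3*1.3172522) = 3.4845
Cpk = min(Cpu, Cpl) = 2.3357

2.3357


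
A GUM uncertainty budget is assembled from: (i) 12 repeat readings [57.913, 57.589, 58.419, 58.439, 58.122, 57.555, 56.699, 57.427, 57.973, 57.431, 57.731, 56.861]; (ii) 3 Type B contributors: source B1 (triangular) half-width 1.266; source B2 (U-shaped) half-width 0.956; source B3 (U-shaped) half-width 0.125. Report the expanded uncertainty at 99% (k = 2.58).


mean = (57.913 + 57.589 + 58.419 + 58.439 + 58.122 + 57.555 + 56.699 + 57.427 + 57.973 + 57.431 + 57.731 + 56.861) / 12 = 57.67991667
s = sqrt(sum((x - mean)^2)/(n-1)) = 0.54300033
u_A = s / sqrt(n) = 0.54300033 / sqrt(12) = 0.15675069
u_B1 = 1.266 / sqrt(6) = 0.51684234
u_B2 = 0.956 / sqrt(2) = 0.67599408
u_B3 = 0.125 / sqrt(2) = 0.088388348
uc = sqrt(0.15675069^2 + 0.51684234^2 + 0.67599408^2 + 0.088388348^2) = 0.86975702
U = k * uc = 2.58 * 0.86975702
U = 2.2440

2.2440


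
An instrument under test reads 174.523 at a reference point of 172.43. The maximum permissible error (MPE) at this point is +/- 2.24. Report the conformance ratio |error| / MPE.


e = indication - reference = 174.523 - 172.43 = 2.0930
|e| = 2.0930
ratio = |e| / MPE = 2.0930 / 2.24
ratio = 0.9344

0.9344


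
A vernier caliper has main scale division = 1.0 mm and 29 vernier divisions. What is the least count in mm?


LC = MSD / n_div
= 1.0 / 29
= 0.0345

0.0345


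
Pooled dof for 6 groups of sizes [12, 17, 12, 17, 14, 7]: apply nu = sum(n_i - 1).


nu = sum_i (n_i - 1)
nu = ((12 - 1) + (17 - 1) + (12 - 1) + (17 - 1) + (14 - 1) + (7 - 1))
nu = 11 + 16 + 11 + 16 + 13 + 6
nu = 73

73


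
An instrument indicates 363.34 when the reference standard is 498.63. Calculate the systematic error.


Systematic error = measured - true
= 363.34 - 498.63
= -135.2900

-135.2900


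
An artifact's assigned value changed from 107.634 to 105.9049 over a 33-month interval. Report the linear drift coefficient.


rate = (v2 - v1) / months
= (105.9049 - 107.634) / 33
= -1.7291 / 33
= -0.0524

-0.0524


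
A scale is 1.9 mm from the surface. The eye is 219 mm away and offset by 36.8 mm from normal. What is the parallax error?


error = h * offset / d
= 1.9 * 36.8 / 219
= 0.3193

0.3193


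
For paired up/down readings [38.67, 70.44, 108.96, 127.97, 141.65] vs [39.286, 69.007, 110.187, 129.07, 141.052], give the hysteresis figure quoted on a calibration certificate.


|38.67 - 39.286| = 0.6160
|70.44 - 69.007| = 1.4330
|108.96 - 110.187| = 1.2270
|127.97 - 129.07| = 1.1000
|141.65 - 141.052| = 0.5980
hysteresis = max(diffs) = 1.4330

1.4330


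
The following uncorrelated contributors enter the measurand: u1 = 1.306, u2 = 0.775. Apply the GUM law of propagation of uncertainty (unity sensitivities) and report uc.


uc = sqrt(1.306^2 + 0.775^2)
uc = sqrt(2.306261)
uc = 1.5186

1.5186


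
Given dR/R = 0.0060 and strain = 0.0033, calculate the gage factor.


GF = (dR/R) / epsilon
= 0.0060 / 0.0033
= 1.8182

1.8182


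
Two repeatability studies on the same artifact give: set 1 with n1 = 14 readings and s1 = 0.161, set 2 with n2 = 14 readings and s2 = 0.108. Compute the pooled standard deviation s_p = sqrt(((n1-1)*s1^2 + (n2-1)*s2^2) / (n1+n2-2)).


s_p = sqrt(((n1-1)*s1^2 + (n2-1)*s2^2) / (n1+n2-2))
numerator = (14-1)*0.161^2 + (14-1)*0.108^2 = 0.336973 + 0.151632 = 0.488605
denominator = 14 + 14 - 2 = 26
s_p^2 = 0.488605 / 26 = 0.0187925
s_p = sqrt(0.0187925) = 0.1371

0.1371


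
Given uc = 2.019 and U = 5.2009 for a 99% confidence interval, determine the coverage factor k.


k = U / uc
k = 5.2009 / 2.019
k = 2.576

2.576


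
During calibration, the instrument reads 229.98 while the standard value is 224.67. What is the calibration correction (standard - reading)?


Correction = standard - reading
= 224.67 - 229.98
= -5.3100

-5.3100


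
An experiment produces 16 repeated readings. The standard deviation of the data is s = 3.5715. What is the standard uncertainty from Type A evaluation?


u_A = s / sqrt(n)
u_A = 3.5715 / sqrt(16)
u_A = 3.5715 / 4
u_A = 0.8929

0.8929


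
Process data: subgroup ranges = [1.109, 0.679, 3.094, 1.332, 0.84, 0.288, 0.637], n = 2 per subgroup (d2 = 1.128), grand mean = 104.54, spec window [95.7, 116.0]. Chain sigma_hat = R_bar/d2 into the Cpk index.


R_bar = (1.109 + 0.679 + 3.094 + 1.332 + 0.84 + 0.288 + 0.637) / 7 = 1.1398571
sigma = R_bar / d2 = 1.1398571 / 1.128 = 1.0105116
Cp = (USL - LSL)/(6*sigma) = (116.0 - 95.7)/(6*1.0105116) = 3.3481
Cpu = (116.0 - 104.54)/(3*1.0105116) = 3.7803
Cpl = (104.54 - 95.7)/(3*1.0105116) = 2.9160
Cpk = min(Cpu, Cpl) = 2.9160

2.9160


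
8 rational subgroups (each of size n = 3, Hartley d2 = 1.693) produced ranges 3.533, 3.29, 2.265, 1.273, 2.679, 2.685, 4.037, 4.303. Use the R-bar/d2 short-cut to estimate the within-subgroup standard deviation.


R_bar = (3.533 + 3.29 + 2.265 + 1.273 + 2.679 + 2.685 + 4.037 + 4.303) / 8
R_bar = 24.065 / 8 = 3.008125
sigma_hat = R_bar / d2 = 3.008125 / 1.693 = 1.7768

1.7768


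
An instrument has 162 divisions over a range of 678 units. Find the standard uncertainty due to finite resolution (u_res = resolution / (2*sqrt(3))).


resolution = range / divisions
resolution = 678 / 162 = 4.1851852
u_res = resolution / (2*sqrt(3))
u_res = 4.1851852 / 3.4641016
u_res = 1.2082

1.2082


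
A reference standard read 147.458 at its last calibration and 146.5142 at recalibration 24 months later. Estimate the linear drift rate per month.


rate = (v2 - v1) / months
= (146.5142 - 147.458) / 24
= -0.9438 / 24
= -0.0393

-0.0393


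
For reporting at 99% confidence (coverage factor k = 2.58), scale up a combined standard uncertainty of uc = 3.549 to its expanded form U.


U = k * uc
U = 2.58 * 3.549
U = 9.1564

9.1564


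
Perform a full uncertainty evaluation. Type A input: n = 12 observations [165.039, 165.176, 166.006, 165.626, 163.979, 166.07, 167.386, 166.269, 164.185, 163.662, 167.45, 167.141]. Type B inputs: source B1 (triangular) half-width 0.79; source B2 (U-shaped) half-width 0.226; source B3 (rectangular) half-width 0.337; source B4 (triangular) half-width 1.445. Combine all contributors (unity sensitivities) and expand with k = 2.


mean = (165.039 + 165.176 + 166.006 + 165.626 + 163.979 + 166.07 + 167.386 + 166.269 + 164.185 + 163.662 + 167.45 + 167.141) / 12 = 165.66575
s = sqrt(sum((x - mean)^2)/(n-1)) = 1.3020711
u_A = s / sqrt(n) = 1.3020711 / sqrt(12) = 0.37587555
u_B1 = 0.79 / sqrt(6) = 0.32251615
u_B2 = 0.226 / sqrt(2) = 0.15980613
u_B3 = 0.337 / sqrt(3) = 0.19456704
u_B4 = 1.445 / sqrt(6) = 0.58991878
uc = sqrt(0.37587555^2 + 0.32251615^2 + 0.15980613^2 + 0.19456704^2 + 0.58991878^2) = 0.8103688
U = k * uc = 2 * 0.8103688
U = 1.6207

1.6207


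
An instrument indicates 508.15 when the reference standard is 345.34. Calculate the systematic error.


Systematic error = measured - true
= 508.15 - 345.34
= 162.8100

162.8100


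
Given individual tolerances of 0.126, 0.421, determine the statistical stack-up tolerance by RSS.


RSS = sqrt(0.126^2 + 0.421^2)
= sqrt(0.193117)
= 0.4395

0.4395


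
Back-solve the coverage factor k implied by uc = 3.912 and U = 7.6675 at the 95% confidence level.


k = U / uc
k = 7.6675 / 3.912
k = 1.96

1.96


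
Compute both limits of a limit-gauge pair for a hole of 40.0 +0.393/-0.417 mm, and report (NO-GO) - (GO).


GO = nominal - lower_tol (smallest hole = maximum material condition)
GO = 40.0 - 0.417 = 39.583
NO-GO = nominal + upper_tol (largest hole = least material condition)
NO-GO = 40.0 + 0.393 = 40.393
spread = NO-GO - GO = 40.393 - 39.583 = 0.8100

0.8100


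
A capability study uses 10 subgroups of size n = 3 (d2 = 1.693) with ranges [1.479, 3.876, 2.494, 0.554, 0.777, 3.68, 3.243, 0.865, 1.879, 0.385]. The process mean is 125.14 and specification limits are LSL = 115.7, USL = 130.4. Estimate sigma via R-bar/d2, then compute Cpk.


R_bar = (1.479 + 3.876 + 2.494 + 0.554 + 0.777 + 3.68 + 3.243 + 0.865 + 1.879 + 0.385) / 10 = 1.9232
sigma = R_bar / d2 = 1.9232 / 1.693 = 1.1359716
Cp = (USL - LSL)/(6*sigma) = (130.4 - 115.7)/(6*1.1359716) = 2.1567
Cpu = (130.4 - 125.14)/(3*1.1359716) = 1.5435
Cpl = (125.14 - 115.7)/(3*1.1359716) = 2.7700
Cpk = min(Cpu, Cpl) = 1.5435

1.5435


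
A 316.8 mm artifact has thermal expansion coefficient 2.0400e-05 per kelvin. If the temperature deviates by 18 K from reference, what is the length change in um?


dL = L * alpha * dT
= 316.8 * 2.0400e-05 * 18
= 0.1163290 mm
dL_um = 0.1163290 * 1000 = 116.3290 um

116.3290


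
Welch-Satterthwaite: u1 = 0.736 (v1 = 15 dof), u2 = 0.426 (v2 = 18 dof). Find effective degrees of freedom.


uc = sqrt(u1^2 + u2^2) = sqrt(0.736^2 + 0.426^2) = 0.8503952
v_eff = uc^4 / (u1^4/v1 + u2^4/v2)
= 0.8503952^4 / (0.736^4/15 + 0.426^4/18)
= 0.52297774 / 0.021391945
v_eff = 24.4474

24.4474


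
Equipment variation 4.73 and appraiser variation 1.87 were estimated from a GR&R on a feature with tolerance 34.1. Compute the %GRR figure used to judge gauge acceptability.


GRR = sqrt(EV^2 + AV^2) = sqrt(4.73^2 + 1.87^2) = 5.0862363
%GRR = GRR / tol * 100 = 5.0862363 / 34.1 * 100
%GRR = 14.9156

14.9156


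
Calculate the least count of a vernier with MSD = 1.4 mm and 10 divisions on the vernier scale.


LC = MSD / n_div
= 1.4 / 10
= 0.1400

0.1400


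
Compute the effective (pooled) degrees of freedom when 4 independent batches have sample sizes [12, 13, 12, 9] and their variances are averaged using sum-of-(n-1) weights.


nu = sum_i (n_i - 1)
nu = ((12 - 1) + (13 - 1) + (12 - 1) + (9 - 1))
nu = 11 + 12 + 11 + 8
nu = 42

42


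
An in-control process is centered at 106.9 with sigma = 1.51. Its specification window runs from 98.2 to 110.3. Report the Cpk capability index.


Cpu = (USL - mean) / (3*sigma) = (110.3 - 106.9) / (3*1.51) = 0.7506
Cpl = (mean - LSL) / (3*sigma) = (106.9 - 98.2) / (3*1.51) = 1.9205
Cpk = min(Cpu, Cpl) = 0.7506

0.7506


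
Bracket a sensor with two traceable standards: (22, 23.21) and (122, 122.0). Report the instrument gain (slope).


slope = (y2 - y1) / (x2 - x1)
= (122.0 - 23.21) / (122 - 22)
= 98.7900 / 100
= 0.9879

0.9879


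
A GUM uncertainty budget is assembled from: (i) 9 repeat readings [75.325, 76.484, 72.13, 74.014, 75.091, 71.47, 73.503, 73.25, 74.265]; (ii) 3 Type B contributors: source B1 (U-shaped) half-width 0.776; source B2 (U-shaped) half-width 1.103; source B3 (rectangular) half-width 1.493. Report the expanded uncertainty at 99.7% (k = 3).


mean = (75.325 + 76.484 + 72.13 + 74.014 + 75.091 + 71.47 + 73.503 + 73.25 + 74.265) / 9 = 73.948
s = sqrt(sum((x - mean)^2)/(n-1)) = 1.5759741
u_A = s / sqrt(n) = 1.5759741 / sqrt(9) = 0.5253247
u_B1 = 0.776 / sqrt(2) = 0.54871486
u_B2 = 1.103 / sqrt(2) = 0.77993878
u_B3 = 1.493 / sqrt(3) = 0.86198395
uc = sqrt(0.5253247^2 + 0.54871486^2 + 0.77993878^2 + 0.86198395^2) = 1.3886594
U = k * uc = 3 * 1.3886594
U = 4.1660

4.1660


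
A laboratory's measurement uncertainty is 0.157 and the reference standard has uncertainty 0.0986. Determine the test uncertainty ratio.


TUR = u_lab / u_ref
= 0.157 / 0.0986
= 1.5923

1.5923


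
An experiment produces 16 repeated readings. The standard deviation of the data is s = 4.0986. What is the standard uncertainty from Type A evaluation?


u_A = s / sqrt(n)
u_A = 4.0986 / sqrt(16)
u_A = 4.0986 / 4
u_A = 1.0247

1.0247


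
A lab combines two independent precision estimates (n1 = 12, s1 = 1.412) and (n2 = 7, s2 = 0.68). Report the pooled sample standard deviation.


s_p = sqrt(((n1-1)*s1^2 + (n2-1)*s2^2) / (n1+n2-2))
numerator = (12-1)*1.412^2 + (7-1)*0.68^2 = 21.931184 + 2.7744 = 24.705584
denominator = 12 + 7 - 2 = 17
s_p^2 = 24.705584 / 17 = 1.4532696
s_p = sqrt(1.4532696) = 1.2055

1.2055


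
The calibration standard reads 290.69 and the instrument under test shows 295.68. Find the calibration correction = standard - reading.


Correction = standard - reading
= 290.69 - 295.68
= -4.9900

-4.9900


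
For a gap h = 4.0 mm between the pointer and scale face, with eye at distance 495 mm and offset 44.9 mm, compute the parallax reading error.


error = h * offset / d
= 4.0 * 44.9 / 495
= 0.3628

0.3628


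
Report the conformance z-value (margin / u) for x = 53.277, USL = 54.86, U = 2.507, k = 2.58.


u = U / k = 2.507 / 2.58 = 0.97170543
margin = |USL - x| = |54.86 - 53.277| = 1.583
z = margin / u = 1.583 / 0.97170543
z = 1.6291

1.6291


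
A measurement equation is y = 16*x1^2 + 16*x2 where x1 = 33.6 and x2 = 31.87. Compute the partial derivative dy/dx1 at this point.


y = 16*x1^2 + 16*x2
dy/dx1 = 2*16*x1
Evaluate at x1 = 33.6: c1 = 32 * 33.6
c1 = 1075.2000

1075.2000


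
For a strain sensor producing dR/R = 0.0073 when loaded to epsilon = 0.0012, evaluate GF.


GF = (dR/R) / epsilon
= 0.0073 / 0.0012
= 6.0833

6.0833


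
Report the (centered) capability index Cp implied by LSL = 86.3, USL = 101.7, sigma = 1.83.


Cp = (USL - LSL) / (6 * sigma)
= (101.7 - 86.3) / (6 * 1.83)
= 15.4000 / 10.9800
= 1.4026

1.4026


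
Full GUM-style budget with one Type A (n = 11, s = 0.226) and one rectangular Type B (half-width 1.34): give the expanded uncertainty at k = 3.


u_A = s / sqrt(n) = 0.226 / sqrt(11) = 0.068141564
u_B = half_width / sqrt(3) = 1.34 / sqrt(3) = 0.77364936
uc = sqrt(u_A^2 + u_B^2) = sqrt(0.068141564^2 + 0.77364936^2) = 0.77664445
U = k * uc = 3 * 0.77664445
U = 2.3299

2.3299


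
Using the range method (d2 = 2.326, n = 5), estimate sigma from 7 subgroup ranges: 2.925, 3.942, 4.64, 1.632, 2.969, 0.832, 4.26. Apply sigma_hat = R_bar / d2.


R_bar = (2.925 + 3.942 + 4.64 + 1.632 + 2.969 + 0.832 + 4.26) / 7
R_bar = 21.2 / 7 = 3.0285714
sigma_hat = R_bar / d2 = 3.0285714 / 2.326 = 1.3021

1.3021


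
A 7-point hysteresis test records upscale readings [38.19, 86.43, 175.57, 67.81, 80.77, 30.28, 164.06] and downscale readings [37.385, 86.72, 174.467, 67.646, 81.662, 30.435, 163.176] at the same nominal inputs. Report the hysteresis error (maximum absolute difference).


|38.19 - 37.385| = 0.8050
|86.43 - 86.72| = 0.2900
|175.57 - 174.467| = 1.1030
|67.81 - 67.646| = 0.1640
|80.77 - 81.662| = 0.8920
|30.28 - 30.435| = 0.1550
|164.06 - 163.176| = 0.8840
hysteresis = max(diffs) = 1.1030

1.1030


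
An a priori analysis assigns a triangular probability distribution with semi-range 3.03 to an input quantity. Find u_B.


u_B = half_width / sqrt(6)
u_B = 3.03 / 2.4494897
u_B = 1.2370

1.2370


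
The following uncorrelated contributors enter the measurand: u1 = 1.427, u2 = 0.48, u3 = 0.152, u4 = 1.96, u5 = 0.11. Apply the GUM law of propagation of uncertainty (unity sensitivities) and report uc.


uc = sqrt(1.427^2 + 0.48^2 + 0.152^2 + 1.96^2 + 0.11^2)
uc = sqrt(6.143533)
uc = 2.4786

2.4786


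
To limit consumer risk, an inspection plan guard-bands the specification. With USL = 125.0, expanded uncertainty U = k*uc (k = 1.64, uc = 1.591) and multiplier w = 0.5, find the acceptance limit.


U = k * uc = 1.64 * 1.591 = 2.60924
guard band g = w * U = 0.5 * 2.60924 = 1.30462
AL = USL - g = 125.0 - 1.30462
AL = 123.6954

123.6954


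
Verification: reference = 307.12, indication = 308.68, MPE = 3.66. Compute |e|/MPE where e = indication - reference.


e = indication - reference = 308.68 - 307.12 = 1.5600
|e| = 1.5600
ratio = |e| / MPE = 1.5600 / 3.66
ratio = 0.4262

0.4262


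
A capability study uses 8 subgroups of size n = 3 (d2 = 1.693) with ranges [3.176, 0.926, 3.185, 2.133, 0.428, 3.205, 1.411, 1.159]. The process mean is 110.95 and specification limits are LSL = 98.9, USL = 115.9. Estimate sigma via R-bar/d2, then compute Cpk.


R_bar = (3.176 + 0.926 + 3.185 + 2.133 + 0.428 + 3.205 + 1.411 + 1.159) / 8 = 1.952875
sigma = R_bar / d2 = 1.952875 / 1.693 = 1.1534997
Cp = (USL - LSL)/(6*sigma) = (115.9 - 98.9)/(6*1.1534997) = 2.4563
Cpu = (115.9 - 110.95)/(3*1.1534997) = 1.4304
Cpl = (110.95 - 98.9)/(3*1.1534997) = 3.4822
Cpk = min(Cpu, Cpl) = 1.4304

1.4304
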